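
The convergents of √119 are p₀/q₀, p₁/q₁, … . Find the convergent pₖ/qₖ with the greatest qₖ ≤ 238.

√119 = [10; 1, 9, 1, 20, …] (period length 4).
Convergents:
  p_0/q_0 = 10/1
  p_1/q_1 = 11/1
  p_2/q_2 = 109/10
  p_3/q_3 = 120/11
  p_4/q_4 = 2509/230
  p_5/q_5 = 2629/241
q_4 = 230 ≤ 238 < 241 = q_5, so the answer is 2509/230.

2509/230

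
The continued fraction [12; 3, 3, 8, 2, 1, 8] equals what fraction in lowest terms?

27653/2248

Using pₖ = aₖpₖ₋₁ + pₖ₋₂ and qₖ = aₖqₖ₋₁ + qₖ₋₂:
  k=0: a=12, p=12, q=1
  k=1: a=3, p=37, q=3
  k=2: a=3, p=123, q=10
  k=3: a=8, p=1021, q=83
  k=4: a=2, p=2165, q=176
  k=5: a=1, p=3186, q=259
  k=6: a=8, p=27653, q=2248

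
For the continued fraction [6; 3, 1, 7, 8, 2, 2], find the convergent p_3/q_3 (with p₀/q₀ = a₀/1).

Using pₖ = aₖpₖ₋₁ + pₖ₋₂, qₖ = aₖqₖ₋₁ + qₖ₋₂ (with p₋₁=1, p₋₂=0, q₋₁=0, q₋₂=1):
  k=0: a=6, p=6, q=1
  k=1: a=3, p=19, q=3
  k=2: a=1, p=25, q=4
  k=3: a=7, p=194, q=31

194/31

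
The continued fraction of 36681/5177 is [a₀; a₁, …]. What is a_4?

36681 = 7·5177 + 442   →  a_0 = 7
5177 = 11·442 + 315   →  a_1 = 11
442 = 1·315 + 127   →  a_2 = 1
315 = 2·127 + 61   →  a_3 = 2
127 = 2·61 + 5   →  a_4 = 2

2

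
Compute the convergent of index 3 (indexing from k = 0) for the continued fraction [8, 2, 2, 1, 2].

59/7

Using pₖ = aₖpₖ₋₁ + pₖ₋₂, qₖ = aₖqₖ₋₁ + qₖ₋₂ (with p₋₁=1, p₋₂=0, q₋₁=0, q₋₂=1):
  k=0: a=8, p=8, q=1
  k=1: a=2, p=17, q=2
  k=2: a=2, p=42, q=5
  k=3: a=1, p=59, q=7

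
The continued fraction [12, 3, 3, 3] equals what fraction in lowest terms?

Fold from the inside: start with 3/1.
  3 + 1/3 = 10/3
  3 + 3/10 = 33/10
  12 + 10/33 = 406/33

406/33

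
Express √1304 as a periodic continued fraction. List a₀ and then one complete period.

[36; 9, 72]

a₀ = ⌊√1304⌋ = 36.
With m₀=0, d₀=1 and mₖ₊₁ = dₖaₖ − mₖ, dₖ₊₁ = (n − mₖ₊₁²)/dₖ, aₖ₊₁ = ⌊(a₀+mₖ₊₁)/dₖ₊₁⌋:
  k=1: m=36, d=8, a=9
  k=2: m=36, d=1, a=72
d=1 and a=2a₀=72 at k=2, so the next step gives (m, d) = (36, 8) again — its k=1 value — and the period has length 2.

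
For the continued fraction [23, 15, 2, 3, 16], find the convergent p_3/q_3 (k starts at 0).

Using pₖ = aₖpₖ₋₁ + pₖ₋₂, qₖ = aₖqₖ₋₁ + qₖ₋₂ (with p₋₁=1, p₋₂=0, q₋₁=0, q₋₂=1):
  k=0: a=23, p=23, q=1
  k=1: a=15, p=346, q=15
  k=2: a=2, p=715, q=31
  k=3: a=3, p=2491, q=108

2491/108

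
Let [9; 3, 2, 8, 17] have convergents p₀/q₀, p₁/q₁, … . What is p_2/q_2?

Using pₖ = aₖpₖ₋₁ + pₖ₋₂, qₖ = aₖqₖ₋₁ + qₖ₋₂ (with p₋₁=1, p₋₂=0, q₋₁=0, q₋₂=1):
  k=0: a=9, p=9, q=1
  k=1: a=3, p=28, q=3
  k=2: a=2, p=65, q=7

65/7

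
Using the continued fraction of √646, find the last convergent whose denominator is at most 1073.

√646 = [25; 2, 2, 2, 50, …] (period length 4).
Convergents:
  p_0/q_0 = 25/1
  p_1/q_1 = 51/2
  p_2/q_2 = 127/5
  p_3/q_3 = 305/12
  p_4/q_4 = 15377/605
  p_5/q_5 = 31059/1222
q_4 = 605 ≤ 1073 < 1222 = q_5, so the answer is 15377/605.

15377/605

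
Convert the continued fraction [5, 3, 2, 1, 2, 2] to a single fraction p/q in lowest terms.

Using pₖ = aₖpₖ₋₁ + pₖ₋₂ and qₖ = aₖqₖ₋₁ + qₖ₋₂:
  k=0: a=5, p=5, q=1
  k=1: a=3, p=16, q=3
  k=2: a=2, p=37, q=7
  k=3: a=1, p=53, q=10
  k=4: a=2, p=143, q=27
  k=5: a=2, p=339, q=64

339/64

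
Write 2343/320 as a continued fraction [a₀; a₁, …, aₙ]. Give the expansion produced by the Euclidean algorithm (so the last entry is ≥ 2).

[7; 3, 9, 2, 1, 3]

2343 = 7*320 + 103
320 = 3*103 + 11
103 = 9*11 + 4
11 = 2*4 + 3
4 = 1*3 + 1
3 = 3*1 + 0  (stop)
So 2343/320 = [7; 3, 9, 2, 1, 3].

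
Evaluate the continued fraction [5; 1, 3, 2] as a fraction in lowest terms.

52/9

Fold from the inside: start with 2/1.
  3 + 1/2 = 7/2
  1 + 2/7 = 9/7
  5 + 7/9 = 52/9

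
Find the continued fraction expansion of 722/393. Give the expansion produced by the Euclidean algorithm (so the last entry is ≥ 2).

[1; 1, 5, 7, 9]

722 = 1×393 + 329
393 = 1×329 + 64
329 = 5×64 + 9
64 = 7×9 + 1
9 = 9×1 + 0  (stop)
So 722/393 = [1; 1, 5, 7, 9].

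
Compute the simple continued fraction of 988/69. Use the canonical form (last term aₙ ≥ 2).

[14; 3, 7, 3]

988 = 14*69 + 22
69 = 3*22 + 3
22 = 7*3 + 1
3 = 3*1 + 0  (stop)
So 988/69 = [14; 3, 7, 3].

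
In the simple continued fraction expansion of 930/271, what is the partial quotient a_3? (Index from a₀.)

6

930 = 3·271 + 117   →  a_0 = 3
271 = 2·117 + 37   →  a_1 = 2
117 = 3·37 + 6   →  a_2 = 3
37 = 6·6 + 1   →  a_3 = 6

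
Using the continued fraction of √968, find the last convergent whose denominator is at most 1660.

√968 = [31; 8, 1, 6, 1, 8, 62, …] (period length 6).
Convergents:
  p_0/q_0 = 31/1
  p_1/q_1 = 249/8
  p_2/q_2 = 280/9
  p_3/q_3 = 1929/62
  p_4/q_4 = 2209/71
  p_5/q_5 = 19601/630
  p_6/q_6 = 1217471/39131
q_5 = 630 ≤ 1660 < 39131 = q_6, so the answer is 19601/630.

19601/630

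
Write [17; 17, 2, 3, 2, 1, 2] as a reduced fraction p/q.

Using pₖ = aₖpₖ₋₁ + pₖ₋₂ and qₖ = aₖqₖ₋₁ + qₖ₋₂:
  k=0: a=17, p=17, q=1
  k=1: a=17, p=290, q=17
  k=2: a=2, p=597, q=35
  k=3: a=3, p=2081, q=122
  k=4: a=2, p=4759, q=279
  k=5: a=1, p=6840, q=401
  k=6: a=2, p=18439, q=1081

18439/1081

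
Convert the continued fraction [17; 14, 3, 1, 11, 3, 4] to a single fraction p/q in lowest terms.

152573/8938

Using pₖ = aₖpₖ₋₁ + pₖ₋₂ and qₖ = aₖqₖ₋₁ + qₖ₋₂:
  k=0: a=17, p=17, q=1
  k=1: a=14, p=239, q=14
  k=2: a=3, p=734, q=43
  k=3: a=1, p=973, q=57
  k=4: a=11, p=11437, q=670
  k=5: a=3, p=35284, q=2067
  k=6: a=4, p=152573, q=8938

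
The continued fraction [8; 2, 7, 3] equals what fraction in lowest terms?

Fold from the inside: start with 3/1.
  7 + 1/3 = 22/3
  2 + 3/22 = 47/22
  8 + 22/47 = 398/47

398/47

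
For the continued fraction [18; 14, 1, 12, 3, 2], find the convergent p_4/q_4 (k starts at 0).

Using pₖ = aₖpₖ₋₁ + pₖ₋₂, qₖ = aₖqₖ₋₁ + qₖ₋₂ (with p₋₁=1, p₋₂=0, q₋₁=0, q₋₂=1):
  k=0: a=18, p=18, q=1
  k=1: a=14, p=253, q=14
  k=2: a=1, p=271, q=15
  k=3: a=12, p=3505, q=194
  k=4: a=3, p=10786, q=597

10786/597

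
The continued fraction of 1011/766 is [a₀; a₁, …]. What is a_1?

1011 = 1·766 + 245   →  a_0 = 1
766 = 3·245 + 31   →  a_1 = 3

3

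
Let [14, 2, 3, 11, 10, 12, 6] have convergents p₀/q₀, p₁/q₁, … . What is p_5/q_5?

Using pₖ = aₖpₖ₋₁ + pₖ₋₂, qₖ = aₖqₖ₋₁ + qₖ₋₂ (with p₋₁=1, p₋₂=0, q₋₁=0, q₋₂=1):
  k=0: a=14, p=14, q=1
  k=1: a=2, p=29, q=2
  k=2: a=3, p=101, q=7
  k=3: a=11, p=1140, q=79
  k=4: a=10, p=11501, q=797
  k=5: a=12, p=139152, q=9643

139152/9643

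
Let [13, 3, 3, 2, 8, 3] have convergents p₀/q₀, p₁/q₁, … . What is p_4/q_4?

Using pₖ = aₖpₖ₋₁ + pₖ₋₂, qₖ = aₖqₖ₋₁ + qₖ₋₂ (with p₋₁=1, p₋₂=0, q₋₁=0, q₋₂=1):
  k=0: a=13, p=13, q=1
  k=1: a=3, p=40, q=3
  k=2: a=3, p=133, q=10
  k=3: a=2, p=306, q=23
  k=4: a=8, p=2581, q=194

2581/194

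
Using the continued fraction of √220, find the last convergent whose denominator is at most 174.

2566/173

√220 = [14; 1, 4, 1, 28, …] (period length 4).
Convergents:
  p_0/q_0 = 14/1
  p_1/q_1 = 15/1
  p_2/q_2 = 74/5
  p_3/q_3 = 89/6
  p_4/q_4 = 2566/173
  p_5/q_5 = 2655/179
q_4 = 173 ≤ 174 < 179 = q_5, so the answer is 2566/173.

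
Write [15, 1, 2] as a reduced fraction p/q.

47/3

Fold from the inside: start with 2/1.
  1 + 1/2 = 3/2
  15 + 2/3 = 47/3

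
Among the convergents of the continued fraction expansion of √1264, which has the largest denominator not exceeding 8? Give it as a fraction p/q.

√1264 = [35; 1, 1, 4, 4, 4, 1, 1, 70, …] (period length 8).
Convergents:
  p_0/q_0 = 35/1
  p_1/q_1 = 36/1
  p_2/q_2 = 71/2
  p_3/q_3 = 320/9
q_2 = 2 ≤ 8 < 9 = q_3, so the answer is 71/2.

71/2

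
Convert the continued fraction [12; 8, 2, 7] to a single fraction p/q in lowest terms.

1539/127

Fold from the inside: start with 7/1.
  2 + 1/7 = 15/7
  8 + 7/15 = 127/15
  12 + 15/127 = 1539/127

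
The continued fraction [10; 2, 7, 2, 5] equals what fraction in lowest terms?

Using pₖ = aₖpₖ₋₁ + pₖ₋₂ and qₖ = aₖqₖ₋₁ + qₖ₋₂:
  k=0: a=10, p=10, q=1
  k=1: a=2, p=21, q=2
  k=2: a=7, p=157, q=15
  k=3: a=2, p=335, q=32
  k=4: a=5, p=1832, q=175

1832/175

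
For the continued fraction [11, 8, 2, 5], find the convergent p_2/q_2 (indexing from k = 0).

Using pₖ = aₖpₖ₋₁ + pₖ₋₂, qₖ = aₖqₖ₋₁ + qₖ₋₂ (with p₋₁=1, p₋₂=0, q₋₁=0, q₋₂=1):
  k=0: a=11, p=11, q=1
  k=1: a=8, p=89, q=8
  k=2: a=2, p=189, q=17

189/17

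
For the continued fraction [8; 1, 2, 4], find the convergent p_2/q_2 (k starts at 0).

26/3

Using pₖ = aₖpₖ₋₁ + pₖ₋₂, qₖ = aₖqₖ₋₁ + qₖ₋₂ (with p₋₁=1, p₋₂=0, q₋₁=0, q₋₂=1):
  k=0: a=8, p=8, q=1
  k=1: a=1, p=9, q=1
  k=2: a=2, p=26, q=3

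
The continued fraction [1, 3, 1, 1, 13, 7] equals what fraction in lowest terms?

863/672

Fold from the inside: start with 7/1.
  13 + 1/7 = 92/7
  1 + 7/92 = 99/92
  1 + 92/99 = 191/99
  3 + 99/191 = 672/191
  1 + 191/672 = 863/672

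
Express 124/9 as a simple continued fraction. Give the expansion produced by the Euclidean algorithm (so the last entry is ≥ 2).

[13; 1, 3, 2]

124 = 13·9 + 7
9 = 1·7 + 2
7 = 3·2 + 1
2 = 2·1 + 0  (stop)
So 124/9 = [13; 1, 3, 2].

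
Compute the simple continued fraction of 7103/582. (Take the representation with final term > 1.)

[12; 4, 1, 8, 6, 2]

7103 = 12×582 + 119
582 = 4×119 + 106
119 = 1×106 + 13
106 = 8×13 + 2
13 = 6×2 + 1
2 = 2×1 + 0  (stop)
So 7103/582 = [12; 4, 1, 8, 6, 2].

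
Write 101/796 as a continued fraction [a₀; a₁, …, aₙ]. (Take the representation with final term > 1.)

101 = 0·796 + 101
796 = 7·101 + 89
101 = 1·89 + 12
89 = 7·12 + 5
12 = 2·5 + 2
5 = 2·2 + 1
2 = 2·1 + 0  (stop)
So 101/796 = [0; 7, 1, 7, 2, 2, 2].

[0; 7, 1, 7, 2, 2, 2]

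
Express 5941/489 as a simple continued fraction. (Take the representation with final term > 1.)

5941 = 12*489 + 73
489 = 6*73 + 51
73 = 1*51 + 22
51 = 2*22 + 7
22 = 3*7 + 1
7 = 7*1 + 0  (stop)
So 5941/489 = [12; 6, 1, 2, 3, 7].

[12; 6, 1, 2, 3, 7]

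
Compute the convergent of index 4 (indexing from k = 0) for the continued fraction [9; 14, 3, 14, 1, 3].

5977/659

Using pₖ = aₖpₖ₋₁ + pₖ₋₂, qₖ = aₖqₖ₋₁ + qₖ₋₂ (with p₋₁=1, p₋₂=0, q₋₁=0, q₋₂=1):
  k=0: a=9, p=9, q=1
  k=1: a=14, p=127, q=14
  k=2: a=3, p=390, q=43
  k=3: a=14, p=5587, q=616
  k=4: a=1, p=5977, q=659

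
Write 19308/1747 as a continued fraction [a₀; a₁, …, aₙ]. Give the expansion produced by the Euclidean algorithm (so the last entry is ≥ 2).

19308 = 11·1747 + 91
1747 = 19·91 + 18
91 = 5·18 + 1
18 = 18·1 + 0  (stop)
So 19308/1747 = [11; 19, 5, 18].

[11; 19, 5, 18]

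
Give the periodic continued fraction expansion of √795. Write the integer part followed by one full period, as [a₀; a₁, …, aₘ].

[28; 5, 9, 5, 56]

a₀ = ⌊√795⌋ = 28.
With m₀=0, d₀=1 and mₖ₊₁ = dₖaₖ − mₖ, dₖ₊₁ = (n − mₖ₊₁²)/dₖ, aₖ₊₁ = ⌊(a₀+mₖ₊₁)/dₖ₊₁⌋:
  k=1: m=28, d=11, a=5
  k=2: m=27, d=6, a=9
  k=3: m=27, d=11, a=5
  k=4: m=28, d=1, a=56
d=1 and a=2a₀=56 at k=4, so the next step gives (m, d) = (28, 11) again — its k=1 value — and the period has length 4.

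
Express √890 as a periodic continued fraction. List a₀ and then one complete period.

a₀ = ⌊√890⌋ = 29.
With m₀=0, d₀=1 and mₖ₊₁ = dₖaₖ − mₖ, dₖ₊₁ = (n − mₖ₊₁²)/dₖ, aₖ₊₁ = ⌊(a₀+mₖ₊₁)/dₖ₊₁⌋:
  k=1: m=29, d=49, a=1
  k=2: m=20, d=10, a=4
  k=3: m=20, d=49, a=1
  k=4: m=29, d=1, a=58
d=1 and a=2a₀=58 at k=4, so the next step gives (m, d) = (29, 49) again — its k=1 value — and the period has length 4.

[29; 1, 4, 1, 58]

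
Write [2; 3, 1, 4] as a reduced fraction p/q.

43/19

Fold from the inside: start with 4/1.
  1 + 1/4 = 5/4
  3 + 4/5 = 19/5
  2 + 5/19 = 43/19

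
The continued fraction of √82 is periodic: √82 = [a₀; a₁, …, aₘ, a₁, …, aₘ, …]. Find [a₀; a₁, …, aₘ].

[9; 18]

a₀ = ⌊√82⌋ = 9.
With m₀=0, d₀=1 and mₖ₊₁ = dₖaₖ − mₖ, dₖ₊₁ = (n − mₖ₊₁²)/dₖ, aₖ₊₁ = ⌊(a₀+mₖ₊₁)/dₖ₊₁⌋:
  k=1: m=9, d=1, a=18
d=1 and a=2a₀=18 at k=1, so the next step gives (m, d) = (9, 1) again — its k=1 value — and the period has length 1.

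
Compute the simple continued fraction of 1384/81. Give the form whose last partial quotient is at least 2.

[17; 11, 1, 1, 3]

1384 = 17*81 + 7
81 = 11*7 + 4
7 = 1*4 + 3
4 = 1*3 + 1
3 = 3*1 + 0  (stop)
So 1384/81 = [17; 11, 1, 1, 3].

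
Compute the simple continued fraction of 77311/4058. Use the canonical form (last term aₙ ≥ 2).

[19; 19, 2, 2, 2, 17]

77311 = 19*4058 + 209
4058 = 19*209 + 87
209 = 2*87 + 35
87 = 2*35 + 17
35 = 2*17 + 1
17 = 17*1 + 0  (stop)
So 77311/4058 = [19; 19, 2, 2, 2, 17].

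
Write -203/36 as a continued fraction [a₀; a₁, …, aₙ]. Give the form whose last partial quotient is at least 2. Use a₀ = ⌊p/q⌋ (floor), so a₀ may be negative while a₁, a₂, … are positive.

-203 = -6*36 + 13
36 = 2*13 + 10
13 = 1*10 + 3
10 = 3*3 + 1
3 = 3*1 + 0  (stop)
So -203/36 = [-6; 2, 1, 3, 3].

[-6; 2, 1, 3, 3]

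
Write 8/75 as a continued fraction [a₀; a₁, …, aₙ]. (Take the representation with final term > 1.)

8 = 0·75 + 8
75 = 9·8 + 3
8 = 2·3 + 2
3 = 1·2 + 1
2 = 2·1 + 0  (stop)
So 8/75 = [0; 9, 2, 1, 2].

[0; 9, 2, 1, 2]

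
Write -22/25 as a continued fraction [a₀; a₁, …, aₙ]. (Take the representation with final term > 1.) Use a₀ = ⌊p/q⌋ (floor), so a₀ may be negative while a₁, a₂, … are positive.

-22 = -1×25 + 3
25 = 8×3 + 1
3 = 3×1 + 0  (stop)
So -22/25 = [-1; 8, 3].

[-1; 8, 3]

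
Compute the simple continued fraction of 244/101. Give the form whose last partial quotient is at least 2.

[2; 2, 2, 2, 8]

244 = 2·101 + 42
101 = 2·42 + 17
42 = 2·17 + 8
17 = 2·8 + 1
8 = 8·1 + 0  (stop)
So 244/101 = [2; 2, 2, 2, 8].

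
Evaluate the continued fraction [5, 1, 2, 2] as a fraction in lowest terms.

40/7

Using pₖ = aₖpₖ₋₁ + pₖ₋₂ and qₖ = aₖqₖ₋₁ + qₖ₋₂:
  k=0: a=5, p=5, q=1
  k=1: a=1, p=6, q=1
  k=2: a=2, p=17, q=3
  k=3: a=2, p=40, q=7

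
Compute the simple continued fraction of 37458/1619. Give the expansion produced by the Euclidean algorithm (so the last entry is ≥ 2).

[23; 7, 3, 14, 2, 2]

37458 = 23·1619 + 221
1619 = 7·221 + 72
221 = 3·72 + 5
72 = 14·5 + 2
5 = 2·2 + 1
2 = 2·1 + 0  (stop)
So 37458/1619 = [23; 7, 3, 14, 2, 2].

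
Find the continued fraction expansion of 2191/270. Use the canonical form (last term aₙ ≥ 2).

2191 = 8*270 + 31
270 = 8*31 + 22
31 = 1*22 + 9
22 = 2*9 + 4
9 = 2*4 + 1
4 = 4*1 + 0  (stop)
So 2191/270 = [8; 8, 1, 2, 2, 4].

[8; 8, 1, 2, 2, 4]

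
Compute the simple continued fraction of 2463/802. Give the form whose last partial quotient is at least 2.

2463 = 3·802 + 57
802 = 14·57 + 4
57 = 14·4 + 1
4 = 4·1 + 0  (stop)
So 2463/802 = [3; 14, 14, 4].

[3; 14, 14, 4]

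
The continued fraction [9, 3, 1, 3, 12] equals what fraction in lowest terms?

Fold from the inside: start with 12/1.
  3 + 1/12 = 37/12
  1 + 12/37 = 49/37
  3 + 37/49 = 184/49
  9 + 49/184 = 1705/184

1705/184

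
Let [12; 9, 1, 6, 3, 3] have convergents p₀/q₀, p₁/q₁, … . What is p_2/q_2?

Using pₖ = aₖpₖ₋₁ + pₖ₋₂, qₖ = aₖqₖ₋₁ + qₖ₋₂ (with p₋₁=1, p₋₂=0, q₋₁=0, q₋₂=1):
  k=0: a=12, p=12, q=1
  k=1: a=9, p=109, q=9
  k=2: a=1, p=121, q=10

121/10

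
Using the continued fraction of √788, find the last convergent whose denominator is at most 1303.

22036/785

√788 = [28; 14, 56, …] (period length 2).
Convergents:
  p_0/q_0 = 28/1
  p_1/q_1 = 393/14
  p_2/q_2 = 22036/785
  p_3/q_3 = 308897/11004
q_2 = 785 ≤ 1303 < 11004 = q_3, so the answer is 22036/785.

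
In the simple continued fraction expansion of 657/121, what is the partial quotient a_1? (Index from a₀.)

2

657 = 5·121 + 52   →  a_0 = 5
121 = 2·52 + 17   →  a_1 = 2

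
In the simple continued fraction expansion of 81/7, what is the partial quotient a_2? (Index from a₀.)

81 = 11·7 + 4   →  a_0 = 11
7 = 1·4 + 3   →  a_1 = 1
4 = 1·3 + 1   →  a_2 = 1

1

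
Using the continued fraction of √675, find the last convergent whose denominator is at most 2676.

√675 = [25; 1, 50, …] (period length 2).
Convergents:
  p_0/q_0 = 25/1
  p_1/q_1 = 26/1
  p_2/q_2 = 1325/51
  p_3/q_3 = 1351/52
  p_4/q_4 = 68875/2651
  p_5/q_5 = 70226/2703
q_4 = 2651 ≤ 2676 < 2703 = q_5, so the answer is 68875/2651.

68875/2651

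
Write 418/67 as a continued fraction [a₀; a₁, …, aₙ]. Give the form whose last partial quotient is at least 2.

418 = 6·67 + 16
67 = 4·16 + 3
16 = 5·3 + 1
3 = 3·1 + 0  (stop)
So 418/67 = [6; 4, 5, 3].

[6; 4, 5, 3]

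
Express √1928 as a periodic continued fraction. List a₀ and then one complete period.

[43; 1, 9, 1, 86]

a₀ = ⌊√1928⌋ = 43.
With m₀=0, d₀=1 and mₖ₊₁ = dₖaₖ − mₖ, dₖ₊₁ = (n − mₖ₊₁²)/dₖ, aₖ₊₁ = ⌊(a₀+mₖ₊₁)/dₖ₊₁⌋:
  k=1: m=43, d=79, a=1
  k=2: m=36, d=8, a=9
  k=3: m=36, d=79, a=1
  k=4: m=43, d=1, a=86
d=1 and a=2a₀=86 at k=4, so the next step gives (m, d) = (43, 79) again — its k=1 value — and the period has length 4.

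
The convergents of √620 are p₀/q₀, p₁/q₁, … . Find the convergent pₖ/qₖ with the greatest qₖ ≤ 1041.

√620 = [24; 1, 8, 1, 48, …] (period length 4).
Convergents:
  p_0/q_0 = 24/1
  p_1/q_1 = 25/1
  p_2/q_2 = 224/9
  p_3/q_3 = 249/10
  p_4/q_4 = 12176/489
  p_5/q_5 = 12425/499
  p_6/q_6 = 111576/4481
q_5 = 499 ≤ 1041 < 4481 = q_6, so the answer is 12425/499.

12425/499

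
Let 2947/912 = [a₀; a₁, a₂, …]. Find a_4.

1

2947 = 3·912 + 211   →  a_0 = 3
912 = 4·211 + 68   →  a_1 = 4
211 = 3·68 + 7   →  a_2 = 3
68 = 9·7 + 5   →  a_3 = 9
7 = 1·5 + 2   →  a_4 = 1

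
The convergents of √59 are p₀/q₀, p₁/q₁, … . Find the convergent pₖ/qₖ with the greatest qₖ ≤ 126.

530/69

√59 = [7; 1, 2, 7, 2, 1, 14, …] (period length 6).
Convergents:
  p_0/q_0 = 7/1
  p_1/q_1 = 8/1
  p_2/q_2 = 23/3
  p_3/q_3 = 169/22
  p_4/q_4 = 361/47
  p_5/q_5 = 530/69
  p_6/q_6 = 7781/1013
q_5 = 69 ≤ 126 < 1013 = q_6, so the answer is 530/69.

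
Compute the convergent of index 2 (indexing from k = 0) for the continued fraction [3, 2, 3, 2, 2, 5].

24/7

Using pₖ = aₖpₖ₋₁ + pₖ₋₂, qₖ = aₖqₖ₋₁ + qₖ₋₂ (with p₋₁=1, p₋₂=0, q₋₁=0, q₋₂=1):
  k=0: a=3, p=3, q=1
  k=1: a=2, p=7, q=2
  k=2: a=3, p=24, q=7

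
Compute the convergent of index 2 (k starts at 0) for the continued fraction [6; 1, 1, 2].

Using pₖ = aₖpₖ₋₁ + pₖ₋₂, qₖ = aₖqₖ₋₁ + qₖ₋₂ (with p₋₁=1, p₋₂=0, q₋₁=0, q₋₂=1):
  k=0: a=6, p=6, q=1
  k=1: a=1, p=7, q=1
  k=2: a=1, p=13, q=2

13/2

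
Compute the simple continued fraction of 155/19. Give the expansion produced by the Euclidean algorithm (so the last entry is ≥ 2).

155 = 8×19 + 3
19 = 6×3 + 1
3 = 3×1 + 0  (stop)
So 155/19 = [8; 6, 3].

[8; 6, 3]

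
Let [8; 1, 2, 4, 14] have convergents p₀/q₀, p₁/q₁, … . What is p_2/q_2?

Using pₖ = aₖpₖ₋₁ + pₖ₋₂, qₖ = aₖqₖ₋₁ + qₖ₋₂ (with p₋₁=1, p₋₂=0, q₋₁=0, q₋₂=1):
  k=0: a=8, p=8, q=1
  k=1: a=1, p=9, q=1
  k=2: a=2, p=26, q=3

26/3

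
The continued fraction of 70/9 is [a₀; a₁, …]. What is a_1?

1

70 = 7·9 + 7   →  a_0 = 7
9 = 1·7 + 2   →  a_1 = 1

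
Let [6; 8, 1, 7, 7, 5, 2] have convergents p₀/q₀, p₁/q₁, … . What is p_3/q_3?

Using pₖ = aₖpₖ₋₁ + pₖ₋₂, qₖ = aₖqₖ₋₁ + qₖ₋₂ (with p₋₁=1, p₋₂=0, q₋₁=0, q₋₂=1):
  k=0: a=6, p=6, q=1
  k=1: a=8, p=49, q=8
  k=2: a=1, p=55, q=9
  k=3: a=7, p=434, q=71

434/71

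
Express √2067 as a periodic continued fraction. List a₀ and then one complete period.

a₀ = ⌊√2067⌋ = 45.

[45; 2, 6, 2, 90]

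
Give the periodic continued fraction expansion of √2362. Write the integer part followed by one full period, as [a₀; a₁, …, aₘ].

a₀ = ⌊√2362⌋ = 48.
With m₀=0, d₀=1 and mₖ₊₁ = dₖaₖ − mₖ, dₖ₊₁ = (n − mₖ₊₁²)/dₖ, aₖ₊₁ = ⌊(a₀+mₖ₊₁)/dₖ₊₁⌋:
  k=1: m=48, d=58, a=1
  k=2: m=10, d=39, a=1
  k=3: m=29, d=39, a=1
  k=4: m=10, d=58, a=1
  k=5: m=48, d=1, a=96
d=1 and a=2a₀=96 at k=5, so the next step gives (m, d) = (48, 58) again — its k=1 value — and the period has length 5.

[48; 1, 1, 1, 1, 96]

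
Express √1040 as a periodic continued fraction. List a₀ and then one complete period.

a₀ = ⌊√1040⌋ = 32.
With m₀=0, d₀=1 and mₖ₊₁ = dₖaₖ − mₖ, dₖ₊₁ = (n − mₖ₊₁²)/dₖ, aₖ₊₁ = ⌊(a₀+mₖ₊₁)/dₖ₊₁⌋:
  k=1: m=32, d=16, a=4
  k=2: m=32, d=1, a=64
d=1 and a=2a₀=64 at k=2, so the next step gives (m, d) = (32, 16) again — its k=1 value — and the period has length 2.

[32; 4, 64]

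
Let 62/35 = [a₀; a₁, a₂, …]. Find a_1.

1

62 = 1·35 + 27   →  a_0 = 1
35 = 1·27 + 8   →  a_1 = 1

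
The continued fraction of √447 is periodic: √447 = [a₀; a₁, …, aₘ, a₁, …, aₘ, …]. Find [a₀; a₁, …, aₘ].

a₀ = ⌊√447⌋ = 21.

[21; 7, 42]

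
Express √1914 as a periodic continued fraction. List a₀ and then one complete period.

[43; 1, 2, 1, 86]

a₀ = ⌊√1914⌋ = 43.
With m₀=0, d₀=1 and mₖ₊₁ = dₖaₖ − mₖ, dₖ₊₁ = (n − mₖ₊₁²)/dₖ, aₖ₊₁ = ⌊(a₀+mₖ₊₁)/dₖ₊₁⌋:
  k=1: m=43, d=65, a=1
  k=2: m=22, d=22, a=2
  k=3: m=22, d=65, a=1
  k=4: m=43, d=1, a=86
d=1 and a=2a₀=86 at k=4, so the next step gives (m, d) = (43, 65) again — its k=1 value — and the period has length 4.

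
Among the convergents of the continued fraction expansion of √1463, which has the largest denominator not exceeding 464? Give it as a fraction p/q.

11666/305

√1463 = [38; 4, 76, …] (period length 2).
Convergents:
  p_0/q_0 = 38/1
  p_1/q_1 = 153/4
  p_2/q_2 = 11666/305
  p_3/q_3 = 46817/1224
q_2 = 305 ≤ 464 < 1224 = q_3, so the answer is 11666/305.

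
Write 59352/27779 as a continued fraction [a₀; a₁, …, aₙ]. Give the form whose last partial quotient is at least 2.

[2; 7, 3, 9, 3, 8, 2, 2]

59352 = 2·27779 + 3794
27779 = 7·3794 + 1221
3794 = 3·1221 + 131
1221 = 9·131 + 42
131 = 3·42 + 5
42 = 8·5 + 2
5 = 2·2 + 1
2 = 2·1 + 0  (stop)
So 59352/27779 = [2; 7, 3, 9, 3, 8, 2, 2].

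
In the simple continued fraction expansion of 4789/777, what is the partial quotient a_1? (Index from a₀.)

4789 = 6·777 + 127   →  a_0 = 6
777 = 6·127 + 15   →  a_1 = 6

6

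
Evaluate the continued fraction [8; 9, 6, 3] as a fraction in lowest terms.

Fold from the inside: start with 3/1.
  6 + 1/3 = 19/3
  9 + 3/19 = 174/19
  8 + 19/174 = 1411/174

1411/174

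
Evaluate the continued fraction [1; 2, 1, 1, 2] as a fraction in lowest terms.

Using pₖ = aₖpₖ₋₁ + pₖ₋₂ and qₖ = aₖqₖ₋₁ + qₖ₋₂:
  k=0: a=1, p=1, q=1
  k=1: a=2, p=3, q=2
  k=2: a=1, p=4, q=3
  k=3: a=1, p=7, q=5
  k=4: a=2, p=18, q=13

18/13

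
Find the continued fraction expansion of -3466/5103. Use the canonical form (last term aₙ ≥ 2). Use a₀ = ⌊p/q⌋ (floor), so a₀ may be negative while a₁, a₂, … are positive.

-3466 = -1×5103 + 1637
5103 = 3×1637 + 192
1637 = 8×192 + 101
192 = 1×101 + 91
101 = 1×91 + 10
91 = 9×10 + 1
10 = 10×1 + 0  (stop)
So -3466/5103 = [-1; 3, 8, 1, 1, 9, 10].

[-1; 3, 8, 1, 1, 9, 10]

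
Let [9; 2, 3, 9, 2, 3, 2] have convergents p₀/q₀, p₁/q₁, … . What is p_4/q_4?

Using pₖ = aₖpₖ₋₁ + pₖ₋₂, qₖ = aₖqₖ₋₁ + qₖ₋₂ (with p₋₁=1, p₋₂=0, q₋₁=0, q₋₂=1):
  k=0: a=9, p=9, q=1
  k=1: a=2, p=19, q=2
  k=2: a=3, p=66, q=7
  k=3: a=9, p=613, q=65
  k=4: a=2, p=1292, q=137

1292/137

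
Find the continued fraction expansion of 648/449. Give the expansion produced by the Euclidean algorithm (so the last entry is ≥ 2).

648 = 1*449 + 199
449 = 2*199 + 51
199 = 3*51 + 46
51 = 1*46 + 5
46 = 9*5 + 1
5 = 5*1 + 0  (stop)
So 648/449 = [1; 2, 3, 1, 9, 5].

[1; 2, 3, 1, 9, 5]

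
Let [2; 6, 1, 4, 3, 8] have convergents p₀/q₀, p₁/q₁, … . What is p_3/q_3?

Using pₖ = aₖpₖ₋₁ + pₖ₋₂, qₖ = aₖqₖ₋₁ + qₖ₋₂ (with p₋₁=1, p₋₂=0, q₋₁=0, q₋₂=1):
  k=0: a=2, p=2, q=1
  k=1: a=6, p=13, q=6
  k=2: a=1, p=15, q=7
  k=3: a=4, p=73, q=34

73/34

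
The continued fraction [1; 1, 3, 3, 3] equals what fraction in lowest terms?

76/43

Using pₖ = aₖpₖ₋₁ + pₖ₋₂ and qₖ = aₖqₖ₋₁ + qₖ₋₂:
  k=0: a=1, p=1, q=1
  k=1: a=1, p=2, q=1
  k=2: a=3, p=7, q=4
  k=3: a=3, p=23, q=13
  k=4: a=3, p=76, q=43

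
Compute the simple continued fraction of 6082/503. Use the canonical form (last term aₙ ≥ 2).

[12; 10, 1, 14, 3]

6082 = 12×503 + 46
503 = 10×46 + 43
46 = 1×43 + 3
43 = 14×3 + 1
3 = 3×1 + 0  (stop)
So 6082/503 = [12; 10, 1, 14, 3].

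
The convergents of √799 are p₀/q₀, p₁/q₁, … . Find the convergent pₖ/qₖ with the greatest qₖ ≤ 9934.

95852/3391

√799 = [28; 3, 1, 3, 56, …] (period length 4).
Convergents:
  p_0/q_0 = 28/1
  p_1/q_1 = 85/3
  p_2/q_2 = 113/4
  p_3/q_3 = 424/15
  p_4/q_4 = 23857/844
  p_5/q_5 = 71995/2547
  p_6/q_6 = 95852/3391
  p_7/q_7 = 359551/12720
q_6 = 3391 ≤ 9934 < 12720 = q_7, so the answer is 95852/3391.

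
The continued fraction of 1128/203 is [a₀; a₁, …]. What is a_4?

1128 = 5·203 + 113   →  a_0 = 5
203 = 1·113 + 90   →  a_1 = 1
113 = 1·90 + 23   →  a_2 = 1
90 = 3·23 + 21   →  a_3 = 3
23 = 1·21 + 2   →  a_4 = 1

1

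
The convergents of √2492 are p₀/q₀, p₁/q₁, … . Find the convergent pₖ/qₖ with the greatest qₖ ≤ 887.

30551/612

√2492 = [49; 1, 11, 2, 24, 2, 11, 1, 98, …] (period length 8).
Convergents:
  p_0/q_0 = 49/1
  p_1/q_1 = 50/1
  p_2/q_2 = 599/12
  p_3/q_3 = 1248/25
  p_4/q_4 = 30551/612
  p_5/q_5 = 62350/1249
q_4 = 612 ≤ 887 < 1249 = q_5, so the answer is 30551/612.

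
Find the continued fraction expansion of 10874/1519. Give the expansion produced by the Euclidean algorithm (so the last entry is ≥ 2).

10874 = 7×1519 + 241
1519 = 6×241 + 73
241 = 3×73 + 22
73 = 3×22 + 7
22 = 3×7 + 1
7 = 7×1 + 0  (stop)
So 10874/1519 = [7; 6, 3, 3, 3, 7].

[7; 6, 3, 3, 3, 7]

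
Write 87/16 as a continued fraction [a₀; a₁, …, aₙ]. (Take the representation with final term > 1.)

87 = 5*16 + 7
16 = 2*7 + 2
7 = 3*2 + 1
2 = 2*1 + 0  (stop)
So 87/16 = [5; 2, 3, 2].

[5; 2, 3, 2]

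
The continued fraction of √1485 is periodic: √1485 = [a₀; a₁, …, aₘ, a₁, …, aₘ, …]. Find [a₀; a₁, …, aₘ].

[38; 1, 1, 6, 1, 1, 76]

a₀ = ⌊√1485⌋ = 38.
With m₀=0, d₀=1 and mₖ₊₁ = dₖaₖ − mₖ, dₖ₊₁ = (n − mₖ₊₁²)/dₖ, aₖ₊₁ = ⌊(a₀+mₖ₊₁)/dₖ₊₁⌋:
  k=1: m=38, d=41, a=1
  k=2: m=3, d=36, a=1
  k=3: m=33, d=11, a=6
  k=4: m=33, d=36, a=1
  k=5: m=3, d=41, a=1
  k=6: m=38, d=1, a=76
d=1 and a=2a₀=76 at k=6, so the next step gives (m, d) = (38, 41) again — its k=1 value — and the period has length 6.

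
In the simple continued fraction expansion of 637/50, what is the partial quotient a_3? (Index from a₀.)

637 = 12·50 + 37   →  a_0 = 12
50 = 1·37 + 13   →  a_1 = 1
37 = 2·13 + 11   →  a_2 = 2
13 = 1·11 + 2   →  a_3 = 1

1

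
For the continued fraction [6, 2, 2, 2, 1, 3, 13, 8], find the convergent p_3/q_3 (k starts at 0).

Using pₖ = aₖpₖ₋₁ + pₖ₋₂, qₖ = aₖqₖ₋₁ + qₖ₋₂ (with p₋₁=1, p₋₂=0, q₋₁=0, q₋₂=1):
  k=0: a=6, p=6, q=1
  k=1: a=2, p=13, q=2
  k=2: a=2, p=32, q=5
  k=3: a=2, p=77, q=12

77/12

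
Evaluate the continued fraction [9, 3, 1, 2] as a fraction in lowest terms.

102/11

Fold from the inside: start with 2/1.
  1 + 1/2 = 3/2
  3 + 2/3 = 11/3
  9 + 3/11 = 102/11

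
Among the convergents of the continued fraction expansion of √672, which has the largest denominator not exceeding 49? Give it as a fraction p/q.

√672 = [25; 1, 11, 1, 50, …] (period length 4).
Convergents:
  p_0/q_0 = 25/1
  p_1/q_1 = 26/1
  p_2/q_2 = 311/12
  p_3/q_3 = 337/13
  p_4/q_4 = 17161/662
q_3 = 13 ≤ 49 < 662 = q_4, so the answer is 337/13.

337/13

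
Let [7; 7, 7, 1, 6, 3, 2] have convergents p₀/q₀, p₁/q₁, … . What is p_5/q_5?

8804/1233

Using pₖ = aₖpₖ₋₁ + pₖ₋₂, qₖ = aₖqₖ₋₁ + qₖ₋₂ (with p₋₁=1, p₋₂=0, q₋₁=0, q₋₂=1):
  k=0: a=7, p=7, q=1
  k=1: a=7, p=50, q=7
  k=2: a=7, p=357, q=50
  k=3: a=1, p=407, q=57
  k=4: a=6, p=2799, q=392
  k=5: a=3, p=8804, q=1233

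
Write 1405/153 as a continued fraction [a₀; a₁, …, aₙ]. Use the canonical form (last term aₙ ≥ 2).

[9; 5, 2, 6, 2]

1405 = 9·153 + 28
153 = 5·28 + 13
28 = 2·13 + 2
13 = 6·2 + 1
2 = 2·1 + 0  (stop)
So 1405/153 = [9; 5, 2, 6, 2].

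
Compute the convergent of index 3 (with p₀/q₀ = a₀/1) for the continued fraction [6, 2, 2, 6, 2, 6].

Using pₖ = aₖpₖ₋₁ + pₖ₋₂, qₖ = aₖqₖ₋₁ + qₖ₋₂ (with p₋₁=1, p₋₂=0, q₋₁=0, q₋₂=1):
  k=0: a=6, p=6, q=1
  k=1: a=2, p=13, q=2
  k=2: a=2, p=32, q=5
  k=3: a=6, p=205, q=32

205/32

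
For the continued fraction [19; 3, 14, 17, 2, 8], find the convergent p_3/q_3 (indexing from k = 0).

Using pₖ = aₖpₖ₋₁ + pₖ₋₂, qₖ = aₖqₖ₋₁ + qₖ₋₂ (with p₋₁=1, p₋₂=0, q₋₁=0, q₋₂=1):
  k=0: a=19, p=19, q=1
  k=1: a=3, p=58, q=3
  k=2: a=14, p=831, q=43
  k=3: a=17, p=14185, q=734

14185/734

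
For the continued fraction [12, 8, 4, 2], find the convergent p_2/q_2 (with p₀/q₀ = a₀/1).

400/33

Using pₖ = aₖpₖ₋₁ + pₖ₋₂, qₖ = aₖqₖ₋₁ + qₖ₋₂ (with p₋₁=1, p₋₂=0, q₋₁=0, q₋₂=1):
  k=0: a=12, p=12, q=1
  k=1: a=8, p=97, q=8
  k=2: a=4, p=400, q=33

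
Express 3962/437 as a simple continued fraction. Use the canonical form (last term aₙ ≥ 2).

[9; 15, 14, 2]

3962 = 9*437 + 29
437 = 15*29 + 2
29 = 14*2 + 1
2 = 2*1 + 0  (stop)
So 3962/437 = [9; 15, 14, 2].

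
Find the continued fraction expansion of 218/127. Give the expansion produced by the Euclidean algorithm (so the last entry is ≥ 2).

[1; 1, 2, 1, 1, 8, 2]

218 = 1×127 + 91
127 = 1×91 + 36
91 = 2×36 + 19
36 = 1×19 + 17
19 = 1×17 + 2
17 = 8×2 + 1
2 = 2×1 + 0  (stop)
So 218/127 = [1; 1, 2, 1, 1, 8, 2].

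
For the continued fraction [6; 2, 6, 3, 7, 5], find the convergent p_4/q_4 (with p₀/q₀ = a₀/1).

1939/300

Using pₖ = aₖpₖ₋₁ + pₖ₋₂, qₖ = aₖqₖ₋₁ + qₖ₋₂ (with p₋₁=1, p₋₂=0, q₋₁=0, q₋₂=1):
  k=0: a=6, p=6, q=1
  k=1: a=2, p=13, q=2
  k=2: a=6, p=84, q=13
  k=3: a=3, p=265, q=41
  k=4: a=7, p=1939, q=300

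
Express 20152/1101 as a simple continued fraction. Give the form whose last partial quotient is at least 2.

[18; 3, 3, 2, 1, 2, 12]

20152 = 18*1101 + 334
1101 = 3*334 + 99
334 = 3*99 + 37
99 = 2*37 + 25
37 = 1*25 + 12
25 = 2*12 + 1
12 = 12*1 + 0  (stop)
So 20152/1101 = [18; 3, 3, 2, 1, 2, 12].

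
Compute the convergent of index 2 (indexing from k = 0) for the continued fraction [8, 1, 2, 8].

26/3

Using pₖ = aₖpₖ₋₁ + pₖ₋₂, qₖ = aₖqₖ₋₁ + qₖ₋₂ (with p₋₁=1, p₋₂=0, q₋₁=0, q₋₂=1):
  k=0: a=8, p=8, q=1
  k=1: a=1, p=9, q=1
  k=2: a=2, p=26, q=3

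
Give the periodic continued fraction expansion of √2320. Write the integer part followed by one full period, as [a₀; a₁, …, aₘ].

a₀ = ⌊√2320⌋ = 48.
With m₀=0, d₀=1 and mₖ₊₁ = dₖaₖ − mₖ, dₖ₊₁ = (n − mₖ₊₁²)/dₖ, aₖ₊₁ = ⌊(a₀+mₖ₊₁)/dₖ₊₁⌋:
  k=1: m=48, d=16, a=6
  k=2: m=48, d=1, a=96
d=1 and a=2a₀=96 at k=2, so the next step gives (m, d) = (48, 16) again — its k=1 value — and the period has length 2.

[48; 6, 96]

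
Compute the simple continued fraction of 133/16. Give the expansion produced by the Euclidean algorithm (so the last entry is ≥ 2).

[8; 3, 5]

133 = 8×16 + 5
16 = 3×5 + 1
5 = 5×1 + 0  (stop)
So 133/16 = [8; 3, 5].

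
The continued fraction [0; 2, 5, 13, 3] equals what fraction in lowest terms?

Fold from the inside: start with 3/1.
  13 + 1/3 = 40/3
  5 + 3/40 = 203/40
  2 + 40/203 = 446/203
  0 + 203/446 = 203/446

203/446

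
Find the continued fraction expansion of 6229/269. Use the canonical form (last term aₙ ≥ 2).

6229 = 23·269 + 42
269 = 6·42 + 17
42 = 2·17 + 8
17 = 2·8 + 1
8 = 8·1 + 0  (stop)
So 6229/269 = [23; 6, 2, 2, 8].

[23; 6, 2, 2, 8]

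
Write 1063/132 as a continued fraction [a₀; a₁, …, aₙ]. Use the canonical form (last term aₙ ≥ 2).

[8; 18, 1, 6]

1063 = 8×132 + 7
132 = 18×7 + 6
7 = 1×6 + 1
6 = 6×1 + 0  (stop)
So 1063/132 = [8; 18, 1, 6].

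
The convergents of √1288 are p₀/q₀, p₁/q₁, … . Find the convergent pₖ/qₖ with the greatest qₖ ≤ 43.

√1288 = [35; 1, 7, 1, 70, …] (period length 4).
Convergents:
  p_0/q_0 = 35/1
  p_1/q_1 = 36/1
  p_2/q_2 = 287/8
  p_3/q_3 = 323/9
  p_4/q_4 = 22897/638
q_3 = 9 ≤ 43 < 638 = q_4, so the answer is 323/9.

323/9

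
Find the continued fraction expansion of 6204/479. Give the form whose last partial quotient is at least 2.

[12; 1, 19, 1, 4, 1, 3]

6204 = 12·479 + 456
479 = 1·456 + 23
456 = 19·23 + 19
23 = 1·19 + 4
19 = 4·4 + 3
4 = 1·3 + 1
3 = 3·1 + 0  (stop)
So 6204/479 = [12; 1, 19, 1, 4, 1, 3].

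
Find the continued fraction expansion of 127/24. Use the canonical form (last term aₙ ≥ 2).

[5; 3, 2, 3]

127 = 5·24 + 7
24 = 3·7 + 3
7 = 2·3 + 1
3 = 3·1 + 0  (stop)
So 127/24 = [5; 3, 2, 3].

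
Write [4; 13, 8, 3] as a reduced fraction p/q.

1337/328

Using pₖ = aₖpₖ₋₁ + pₖ₋₂ and qₖ = aₖqₖ₋₁ + qₖ₋₂:
  k=0: a=4, p=4, q=1
  k=1: a=13, p=53, q=13
  k=2: a=8, p=428, q=105
  k=3: a=3, p=1337, q=328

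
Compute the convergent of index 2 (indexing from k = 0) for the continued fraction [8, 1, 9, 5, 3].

Using pₖ = aₖpₖ₋₁ + pₖ₋₂, qₖ = aₖqₖ₋₁ + qₖ₋₂ (with p₋₁=1, p₋₂=0, q₋₁=0, q₋₂=1):
  k=0: a=8, p=8, q=1
  k=1: a=1, p=9, q=1
  k=2: a=9, p=89, q=10

89/10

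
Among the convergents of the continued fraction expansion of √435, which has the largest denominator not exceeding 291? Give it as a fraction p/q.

5965/286

√435 = [20; 1, 5, 1, 40, …] (period length 4).
Convergents:
  p_0/q_0 = 20/1
  p_1/q_1 = 21/1
  p_2/q_2 = 125/6
  p_3/q_3 = 146/7
  p_4/q_4 = 5965/286
  p_5/q_5 = 6111/293
q_4 = 286 ≤ 291 < 293 = q_5, so the answer is 5965/286.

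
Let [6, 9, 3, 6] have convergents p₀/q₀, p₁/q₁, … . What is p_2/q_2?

Using pₖ = aₖpₖ₋₁ + pₖ₋₂, qₖ = aₖqₖ₋₁ + qₖ₋₂ (with p₋₁=1, p₋₂=0, q₋₁=0, q₋₂=1):
  k=0: a=6, p=6, q=1
  k=1: a=9, p=55, q=9
  k=2: a=3, p=171, q=28

171/28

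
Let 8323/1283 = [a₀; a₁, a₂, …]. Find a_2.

8323 = 6·1283 + 625   →  a_0 = 6
1283 = 2·625 + 33   →  a_1 = 2
625 = 18·33 + 31   →  a_2 = 18

18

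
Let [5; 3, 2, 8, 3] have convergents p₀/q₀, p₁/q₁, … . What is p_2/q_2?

Using pₖ = aₖpₖ₋₁ + pₖ₋₂, qₖ = aₖqₖ₋₁ + qₖ₋₂ (with p₋₁=1, p₋₂=0, q₋₁=0, q₋₂=1):
  k=0: a=5, p=5, q=1
  k=1: a=3, p=16, q=3
  k=2: a=2, p=37, q=7

37/7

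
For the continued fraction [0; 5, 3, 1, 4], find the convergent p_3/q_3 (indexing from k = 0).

Using pₖ = aₖpₖ₋₁ + pₖ₋₂, qₖ = aₖqₖ₋₁ + qₖ₋₂ (with p₋₁=1, p₋₂=0, q₋₁=0, q₋₂=1):
  k=0: a=0, p=0, q=1
  k=1: a=5, p=1, q=5
  k=2: a=3, p=3, q=16
  k=3: a=1, p=4, q=21

4/21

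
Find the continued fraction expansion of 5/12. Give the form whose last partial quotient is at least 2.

[0; 2, 2, 2]

5 = 0*12 + 5
12 = 2*5 + 2
5 = 2*2 + 1
2 = 2*1 + 0  (stop)
So 5/12 = [0; 2, 2, 2].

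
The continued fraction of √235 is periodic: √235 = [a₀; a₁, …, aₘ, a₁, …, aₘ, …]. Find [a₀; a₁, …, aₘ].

[15; 3, 30]

a₀ = ⌊√235⌋ = 15.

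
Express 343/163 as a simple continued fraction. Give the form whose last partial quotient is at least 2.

[2; 9, 1, 1, 2, 3]

343 = 2×163 + 17
163 = 9×17 + 10
17 = 1×10 + 7
10 = 1×7 + 3
7 = 2×3 + 1
3 = 3×1 + 0  (stop)
So 343/163 = [2; 9, 1, 1, 2, 3].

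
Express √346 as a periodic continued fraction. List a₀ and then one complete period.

[18; 1, 1, 1, 1, 36]

a₀ = ⌊√346⌋ = 18.
With m₀=0, d₀=1 and mₖ₊₁ = dₖaₖ − mₖ, dₖ₊₁ = (n − mₖ₊₁²)/dₖ, aₖ₊₁ = ⌊(a₀+mₖ₊₁)/dₖ₊₁⌋:
  k=1: m=18, d=22, a=1
  k=2: m=4, d=15, a=1
  k=3: m=11, d=15, a=1
  k=4: m=4, d=22, a=1
  k=5: m=18, d=1, a=36
d=1 and a=2a₀=36 at k=5, so the next step gives (m, d) = (18, 22) again — its k=1 value — and the period has length 5.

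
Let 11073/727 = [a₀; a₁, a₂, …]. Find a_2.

11073 = 15·727 + 168   →  a_0 = 15
727 = 4·168 + 55   →  a_1 = 4
168 = 3·55 + 3   →  a_2 = 3

3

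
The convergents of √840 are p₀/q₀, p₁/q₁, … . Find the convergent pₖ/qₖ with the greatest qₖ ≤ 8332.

√840 = [28; 1, 56, …] (period length 2).
Convergents:
  p_0/q_0 = 28/1
  p_1/q_1 = 29/1
  p_2/q_2 = 1652/57
  p_3/q_3 = 1681/58
  p_4/q_4 = 95788/3305
  p_5/q_5 = 97469/3363
  p_6/q_6 = 5554052/191633
q_5 = 3363 ≤ 8332 < 191633 = q_6, so the answer is 97469/3363.

97469/3363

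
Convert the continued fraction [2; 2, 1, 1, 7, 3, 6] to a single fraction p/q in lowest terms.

1801/752

Fold from the inside: start with 6/1.
  3 + 1/6 = 19/6
  7 + 6/19 = 139/19
  1 + 19/139 = 158/139
  1 + 139/158 = 297/158
  2 + 158/297 = 752/297
  2 + 297/752 = 1801/752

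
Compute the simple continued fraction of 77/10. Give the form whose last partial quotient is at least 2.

[7; 1, 2, 3]

77 = 7·10 + 7
10 = 1·7 + 3
7 = 2·3 + 1
3 = 3·1 + 0  (stop)
So 77/10 = [7; 1, 2, 3].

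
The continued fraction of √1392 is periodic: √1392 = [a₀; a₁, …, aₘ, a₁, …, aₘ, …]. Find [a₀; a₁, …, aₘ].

a₀ = ⌊√1392⌋ = 37.
With m₀=0, d₀=1 and mₖ₊₁ = dₖaₖ − mₖ, dₖ₊₁ = (n − mₖ₊₁²)/dₖ, aₖ₊₁ = ⌊(a₀+mₖ₊₁)/dₖ₊₁⌋:
  k=1: m=37, d=23, a=3
  k=2: m=32, d=16, a=4
  k=3: m=32, d=23, a=3
  k=4: m=37, d=1, a=74
d=1 and a=2a₀=74 at k=4, so the next step gives (m, d) = (37, 23) again — its k=1 value — and the period has length 4.

[37; 3, 4, 3, 74]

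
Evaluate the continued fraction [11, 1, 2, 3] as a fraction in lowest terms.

117/10

Using pₖ = aₖpₖ₋₁ + pₖ₋₂ and qₖ = aₖqₖ₋₁ + qₖ₋₂:
  k=0: a=11, p=11, q=1
  k=1: a=1, p=12, q=1
  k=2: a=2, p=35, q=3
  k=3: a=3, p=117, q=10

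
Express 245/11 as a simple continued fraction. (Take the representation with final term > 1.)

[22; 3, 1, 2]

245 = 22·11 + 3
11 = 3·3 + 2
3 = 1·2 + 1
2 = 2·1 + 0  (stop)
So 245/11 = [22; 3, 1, 2].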